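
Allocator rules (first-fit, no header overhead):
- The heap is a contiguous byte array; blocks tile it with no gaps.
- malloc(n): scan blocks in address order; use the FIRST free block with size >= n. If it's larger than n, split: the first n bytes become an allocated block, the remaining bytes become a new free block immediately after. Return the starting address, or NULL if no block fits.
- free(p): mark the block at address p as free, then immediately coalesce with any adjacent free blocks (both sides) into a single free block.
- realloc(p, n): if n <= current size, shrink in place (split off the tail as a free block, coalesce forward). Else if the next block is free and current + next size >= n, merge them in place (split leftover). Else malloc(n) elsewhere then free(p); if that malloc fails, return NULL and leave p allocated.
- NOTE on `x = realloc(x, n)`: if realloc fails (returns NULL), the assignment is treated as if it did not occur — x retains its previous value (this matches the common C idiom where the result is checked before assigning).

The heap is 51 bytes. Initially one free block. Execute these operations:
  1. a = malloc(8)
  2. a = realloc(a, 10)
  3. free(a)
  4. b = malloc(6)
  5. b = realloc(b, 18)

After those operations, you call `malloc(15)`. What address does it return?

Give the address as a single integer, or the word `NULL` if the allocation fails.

Answer: 18

Derivation:
Op 1: a = malloc(8) -> a = 0; heap: [0-7 ALLOC][8-50 FREE]
Op 2: a = realloc(a, 10) -> a = 0; heap: [0-9 ALLOC][10-50 FREE]
Op 3: free(a) -> (freed a); heap: [0-50 FREE]
Op 4: b = malloc(6) -> b = 0; heap: [0-5 ALLOC][6-50 FREE]
Op 5: b = realloc(b, 18) -> b = 0; heap: [0-17 ALLOC][18-50 FREE]
malloc(15): first-fit scan over [0-17 ALLOC][18-50 FREE] -> 18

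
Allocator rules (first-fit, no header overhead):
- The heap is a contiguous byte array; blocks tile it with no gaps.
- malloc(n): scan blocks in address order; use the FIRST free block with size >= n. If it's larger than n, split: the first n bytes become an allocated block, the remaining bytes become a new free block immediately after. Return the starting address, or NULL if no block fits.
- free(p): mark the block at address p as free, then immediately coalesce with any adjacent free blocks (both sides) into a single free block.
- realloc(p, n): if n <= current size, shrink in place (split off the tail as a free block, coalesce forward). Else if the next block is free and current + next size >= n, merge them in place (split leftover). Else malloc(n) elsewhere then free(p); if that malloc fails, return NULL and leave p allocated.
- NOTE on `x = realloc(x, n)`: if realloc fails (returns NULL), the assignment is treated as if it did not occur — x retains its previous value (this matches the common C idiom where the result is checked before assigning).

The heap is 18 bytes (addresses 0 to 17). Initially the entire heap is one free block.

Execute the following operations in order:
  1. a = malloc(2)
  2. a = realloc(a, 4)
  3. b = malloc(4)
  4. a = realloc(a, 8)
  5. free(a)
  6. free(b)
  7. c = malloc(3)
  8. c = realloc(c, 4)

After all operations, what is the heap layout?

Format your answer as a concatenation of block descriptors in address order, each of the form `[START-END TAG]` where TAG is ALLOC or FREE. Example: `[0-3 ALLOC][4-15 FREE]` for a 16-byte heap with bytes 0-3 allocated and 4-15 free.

Op 1: a = malloc(2) -> a = 0; heap: [0-1 ALLOC][2-17 FREE]
Op 2: a = realloc(a, 4) -> a = 0; heap: [0-3 ALLOC][4-17 FREE]
Op 3: b = malloc(4) -> b = 4; heap: [0-3 ALLOC][4-7 ALLOC][8-17 FREE]
Op 4: a = realloc(a, 8) -> a = 8; heap: [0-3 FREE][4-7 ALLOC][8-15 ALLOC][16-17 FREE]
Op 5: free(a) -> (freed a); heap: [0-3 FREE][4-7 ALLOC][8-17 FREE]
Op 6: free(b) -> (freed b); heap: [0-17 FREE]
Op 7: c = malloc(3) -> c = 0; heap: [0-2 ALLOC][3-17 FREE]
Op 8: c = realloc(c, 4) -> c = 0; heap: [0-3 ALLOC][4-17 FREE]

Answer: [0-3 ALLOC][4-17 FREE]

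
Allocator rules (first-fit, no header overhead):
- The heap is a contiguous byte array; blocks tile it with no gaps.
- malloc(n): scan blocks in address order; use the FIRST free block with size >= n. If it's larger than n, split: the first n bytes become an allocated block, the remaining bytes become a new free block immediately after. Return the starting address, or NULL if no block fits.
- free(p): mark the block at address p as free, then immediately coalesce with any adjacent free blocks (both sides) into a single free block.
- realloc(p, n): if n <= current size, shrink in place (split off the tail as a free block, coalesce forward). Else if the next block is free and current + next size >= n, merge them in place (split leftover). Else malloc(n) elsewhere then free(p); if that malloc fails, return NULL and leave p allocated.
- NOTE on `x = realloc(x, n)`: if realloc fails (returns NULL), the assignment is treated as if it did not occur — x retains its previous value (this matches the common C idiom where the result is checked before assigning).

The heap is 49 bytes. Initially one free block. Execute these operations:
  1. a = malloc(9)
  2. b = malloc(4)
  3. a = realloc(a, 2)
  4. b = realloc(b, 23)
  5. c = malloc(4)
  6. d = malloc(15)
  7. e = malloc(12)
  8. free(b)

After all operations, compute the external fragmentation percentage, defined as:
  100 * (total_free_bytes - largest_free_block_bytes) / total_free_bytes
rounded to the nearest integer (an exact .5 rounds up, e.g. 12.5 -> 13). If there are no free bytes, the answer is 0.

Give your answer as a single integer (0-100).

Answer: 7

Derivation:
Op 1: a = malloc(9) -> a = 0; heap: [0-8 ALLOC][9-48 FREE]
Op 2: b = malloc(4) -> b = 9; heap: [0-8 ALLOC][9-12 ALLOC][13-48 FREE]
Op 3: a = realloc(a, 2) -> a = 0; heap: [0-1 ALLOC][2-8 FREE][9-12 ALLOC][13-48 FREE]
Op 4: b = realloc(b, 23) -> b = 9; heap: [0-1 ALLOC][2-8 FREE][9-31 ALLOC][32-48 FREE]
Op 5: c = malloc(4) -> c = 2; heap: [0-1 ALLOC][2-5 ALLOC][6-8 FREE][9-31 ALLOC][32-48 FREE]
Op 6: d = malloc(15) -> d = 32; heap: [0-1 ALLOC][2-5 ALLOC][6-8 FREE][9-31 ALLOC][32-46 ALLOC][47-48 FREE]
Op 7: e = malloc(12) -> e = NULL; heap: [0-1 ALLOC][2-5 ALLOC][6-8 FREE][9-31 ALLOC][32-46 ALLOC][47-48 FREE]
Op 8: free(b) -> (freed b); heap: [0-1 ALLOC][2-5 ALLOC][6-31 FREE][32-46 ALLOC][47-48 FREE]
Free blocks: [26 2] total_free=28 largest=26 -> 100*(28-26)/28 = 200/28 ≈ 7.143 -> rounds to 7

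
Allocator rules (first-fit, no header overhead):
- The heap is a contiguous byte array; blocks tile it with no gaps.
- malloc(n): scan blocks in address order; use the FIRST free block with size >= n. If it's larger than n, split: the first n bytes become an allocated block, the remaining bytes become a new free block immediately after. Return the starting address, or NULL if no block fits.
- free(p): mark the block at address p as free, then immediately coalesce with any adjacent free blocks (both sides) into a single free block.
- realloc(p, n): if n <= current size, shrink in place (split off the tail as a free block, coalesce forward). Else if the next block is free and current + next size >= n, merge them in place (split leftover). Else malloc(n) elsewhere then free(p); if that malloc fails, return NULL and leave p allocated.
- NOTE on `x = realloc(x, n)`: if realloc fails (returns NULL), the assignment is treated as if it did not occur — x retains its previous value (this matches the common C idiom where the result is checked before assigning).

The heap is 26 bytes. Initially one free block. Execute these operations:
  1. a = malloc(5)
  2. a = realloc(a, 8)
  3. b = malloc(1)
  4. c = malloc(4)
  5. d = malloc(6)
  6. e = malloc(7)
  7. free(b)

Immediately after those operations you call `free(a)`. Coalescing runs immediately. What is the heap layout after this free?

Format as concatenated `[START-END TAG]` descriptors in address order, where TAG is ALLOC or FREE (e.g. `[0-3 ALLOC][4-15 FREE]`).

Op 1: a = malloc(5) -> a = 0; heap: [0-4 ALLOC][5-25 FREE]
Op 2: a = realloc(a, 8) -> a = 0; heap: [0-7 ALLOC][8-25 FREE]
Op 3: b = malloc(1) -> b = 8; heap: [0-7 ALLOC][8-8 ALLOC][9-25 FREE]
Op 4: c = malloc(4) -> c = 9; heap: [0-7 ALLOC][8-8 ALLOC][9-12 ALLOC][13-25 FREE]
Op 5: d = malloc(6) -> d = 13; heap: [0-7 ALLOC][8-8 ALLOC][9-12 ALLOC][13-18 ALLOC][19-25 FREE]
Op 6: e = malloc(7) -> e = 19; heap: [0-7 ALLOC][8-8 ALLOC][9-12 ALLOC][13-18 ALLOC][19-25 ALLOC]
Op 7: free(b) -> (freed b); heap: [0-7 ALLOC][8-8 FREE][9-12 ALLOC][13-18 ALLOC][19-25 ALLOC]
free(a): a = 0 -> block [0-7 ALLOC]; mark free, coalesce with adjacent free neighbors -> [0-8 FREE][9-12 ALLOC][13-18 ALLOC][19-25 ALLOC]

Answer: [0-8 FREE][9-12 ALLOC][13-18 ALLOC][19-25 ALLOC]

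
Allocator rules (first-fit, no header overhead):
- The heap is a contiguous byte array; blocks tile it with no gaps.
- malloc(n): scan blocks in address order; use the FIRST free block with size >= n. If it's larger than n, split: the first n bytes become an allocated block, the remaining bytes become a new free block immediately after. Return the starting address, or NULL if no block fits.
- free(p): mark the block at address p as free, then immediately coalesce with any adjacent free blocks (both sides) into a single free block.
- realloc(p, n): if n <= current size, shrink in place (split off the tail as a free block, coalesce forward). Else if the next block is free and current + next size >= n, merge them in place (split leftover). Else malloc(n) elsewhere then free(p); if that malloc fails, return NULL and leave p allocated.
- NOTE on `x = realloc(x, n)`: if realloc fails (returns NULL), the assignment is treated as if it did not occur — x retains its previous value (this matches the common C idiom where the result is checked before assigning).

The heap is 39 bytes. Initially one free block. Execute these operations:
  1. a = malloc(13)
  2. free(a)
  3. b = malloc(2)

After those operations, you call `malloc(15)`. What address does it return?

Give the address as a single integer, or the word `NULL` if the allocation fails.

Op 1: a = malloc(13) -> a = 0; heap: [0-12 ALLOC][13-38 FREE]
Op 2: free(a) -> (freed a); heap: [0-38 FREE]
Op 3: b = malloc(2) -> b = 0; heap: [0-1 ALLOC][2-38 FREE]
malloc(15): first-fit scan over [0-1 ALLOC][2-38 FREE] -> 2

Answer: 2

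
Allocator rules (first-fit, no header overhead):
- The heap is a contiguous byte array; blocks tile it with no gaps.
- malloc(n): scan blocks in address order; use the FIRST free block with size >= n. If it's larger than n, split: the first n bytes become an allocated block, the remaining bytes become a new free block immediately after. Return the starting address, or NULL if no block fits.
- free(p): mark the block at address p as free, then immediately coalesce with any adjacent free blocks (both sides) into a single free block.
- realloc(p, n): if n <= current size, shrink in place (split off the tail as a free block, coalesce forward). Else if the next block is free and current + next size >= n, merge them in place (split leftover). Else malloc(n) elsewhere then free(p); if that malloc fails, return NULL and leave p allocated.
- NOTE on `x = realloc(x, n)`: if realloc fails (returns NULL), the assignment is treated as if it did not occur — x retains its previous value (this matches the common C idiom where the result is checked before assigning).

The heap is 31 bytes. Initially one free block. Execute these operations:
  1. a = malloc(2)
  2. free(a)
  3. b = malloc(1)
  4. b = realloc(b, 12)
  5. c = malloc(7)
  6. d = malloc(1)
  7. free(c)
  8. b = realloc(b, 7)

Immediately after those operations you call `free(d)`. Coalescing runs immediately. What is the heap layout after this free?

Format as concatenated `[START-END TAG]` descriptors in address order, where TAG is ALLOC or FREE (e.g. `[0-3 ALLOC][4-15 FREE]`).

Op 1: a = malloc(2) -> a = 0; heap: [0-1 ALLOC][2-30 FREE]
Op 2: free(a) -> (freed a); heap: [0-30 FREE]
Op 3: b = malloc(1) -> b = 0; heap: [0-0 ALLOC][1-30 FREE]
Op 4: b = realloc(b, 12) -> b = 0; heap: [0-11 ALLOC][12-30 FREE]
Op 5: c = malloc(7) -> c = 12; heap: [0-11 ALLOC][12-18 ALLOC][19-30 FREE]
Op 6: d = malloc(1) -> d = 19; heap: [0-11 ALLOC][12-18 ALLOC][19-19 ALLOC][20-30 FREE]
Op 7: free(c) -> (freed c); heap: [0-11 ALLOC][12-18 FREE][19-19 ALLOC][20-30 FREE]
Op 8: b = realloc(b, 7) -> b = 0; heap: [0-6 ALLOC][7-18 FREE][19-19 ALLOC][20-30 FREE]
free(d): d = 19 -> block [19-19 ALLOC]; mark free, coalesce with adjacent free neighbors -> [0-6 ALLOC][7-30 FREE]

Answer: [0-6 ALLOC][7-30 FREE]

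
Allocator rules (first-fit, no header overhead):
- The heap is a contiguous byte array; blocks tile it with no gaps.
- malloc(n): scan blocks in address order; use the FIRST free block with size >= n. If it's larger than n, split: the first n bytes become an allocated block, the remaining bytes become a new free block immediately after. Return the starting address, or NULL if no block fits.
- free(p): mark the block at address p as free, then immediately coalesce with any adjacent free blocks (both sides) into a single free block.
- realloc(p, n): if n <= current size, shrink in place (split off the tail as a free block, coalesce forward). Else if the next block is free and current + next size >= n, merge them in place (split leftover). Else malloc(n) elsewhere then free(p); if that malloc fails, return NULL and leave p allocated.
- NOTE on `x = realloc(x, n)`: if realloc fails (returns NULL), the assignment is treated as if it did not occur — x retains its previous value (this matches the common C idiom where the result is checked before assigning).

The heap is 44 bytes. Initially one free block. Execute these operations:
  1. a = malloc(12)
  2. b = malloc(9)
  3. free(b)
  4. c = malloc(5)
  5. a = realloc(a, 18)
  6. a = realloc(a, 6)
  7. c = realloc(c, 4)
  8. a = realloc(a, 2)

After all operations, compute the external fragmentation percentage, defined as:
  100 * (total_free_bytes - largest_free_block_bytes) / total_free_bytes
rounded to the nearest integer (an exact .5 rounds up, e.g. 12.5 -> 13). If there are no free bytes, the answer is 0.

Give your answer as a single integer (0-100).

Op 1: a = malloc(12) -> a = 0; heap: [0-11 ALLOC][12-43 FREE]
Op 2: b = malloc(9) -> b = 12; heap: [0-11 ALLOC][12-20 ALLOC][21-43 FREE]
Op 3: free(b) -> (freed b); heap: [0-11 ALLOC][12-43 FREE]
Op 4: c = malloc(5) -> c = 12; heap: [0-11 ALLOC][12-16 ALLOC][17-43 FREE]
Op 5: a = realloc(a, 18) -> a = 17; heap: [0-11 FREE][12-16 ALLOC][17-34 ALLOC][35-43 FREE]
Op 6: a = realloc(a, 6) -> a = 17; heap: [0-11 FREE][12-16 ALLOC][17-22 ALLOC][23-43 FREE]
Op 7: c = realloc(c, 4) -> c = 12; heap: [0-11 FREE][12-15 ALLOC][16-16 FREE][17-22 ALLOC][23-43 FREE]
Op 8: a = realloc(a, 2) -> a = 17; heap: [0-11 FREE][12-15 ALLOC][16-16 FREE][17-18 ALLOC][19-43 FREE]
Free blocks: [12 1 25] total_free=38 largest=25 -> 100*(38-25)/38 = 1300/38 ≈ 34.211 -> rounds to 34

Answer: 34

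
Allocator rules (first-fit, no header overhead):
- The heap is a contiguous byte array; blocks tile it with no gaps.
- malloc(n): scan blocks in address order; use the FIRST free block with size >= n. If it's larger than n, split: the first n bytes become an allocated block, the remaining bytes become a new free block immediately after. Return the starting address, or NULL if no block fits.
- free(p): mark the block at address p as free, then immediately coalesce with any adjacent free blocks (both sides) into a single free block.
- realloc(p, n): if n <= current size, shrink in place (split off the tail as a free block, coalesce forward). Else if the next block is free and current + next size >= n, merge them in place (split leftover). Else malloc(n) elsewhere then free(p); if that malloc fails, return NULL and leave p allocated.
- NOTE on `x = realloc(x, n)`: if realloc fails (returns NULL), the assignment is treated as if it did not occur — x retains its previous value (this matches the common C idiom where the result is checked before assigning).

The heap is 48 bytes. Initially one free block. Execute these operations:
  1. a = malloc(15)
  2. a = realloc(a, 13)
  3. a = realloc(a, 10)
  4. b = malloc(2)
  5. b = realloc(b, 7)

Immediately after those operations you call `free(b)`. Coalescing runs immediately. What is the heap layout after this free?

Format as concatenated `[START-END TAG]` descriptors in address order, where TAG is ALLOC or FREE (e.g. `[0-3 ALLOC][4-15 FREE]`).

Answer: [0-9 ALLOC][10-47 FREE]

Derivation:
Op 1: a = malloc(15) -> a = 0; heap: [0-14 ALLOC][15-47 FREE]
Op 2: a = realloc(a, 13) -> a = 0; heap: [0-12 ALLOC][13-47 FREE]
Op 3: a = realloc(a, 10) -> a = 0; heap: [0-9 ALLOC][10-47 FREE]
Op 4: b = malloc(2) -> b = 10; heap: [0-9 ALLOC][10-11 ALLOC][12-47 FREE]
Op 5: b = realloc(b, 7) -> b = 10; heap: [0-9 ALLOC][10-16 ALLOC][17-47 FREE]
free(b): b = 10 -> block [10-16 ALLOC]; mark free, coalesce with adjacent free neighbors -> [0-9 ALLOC][10-47 FREE]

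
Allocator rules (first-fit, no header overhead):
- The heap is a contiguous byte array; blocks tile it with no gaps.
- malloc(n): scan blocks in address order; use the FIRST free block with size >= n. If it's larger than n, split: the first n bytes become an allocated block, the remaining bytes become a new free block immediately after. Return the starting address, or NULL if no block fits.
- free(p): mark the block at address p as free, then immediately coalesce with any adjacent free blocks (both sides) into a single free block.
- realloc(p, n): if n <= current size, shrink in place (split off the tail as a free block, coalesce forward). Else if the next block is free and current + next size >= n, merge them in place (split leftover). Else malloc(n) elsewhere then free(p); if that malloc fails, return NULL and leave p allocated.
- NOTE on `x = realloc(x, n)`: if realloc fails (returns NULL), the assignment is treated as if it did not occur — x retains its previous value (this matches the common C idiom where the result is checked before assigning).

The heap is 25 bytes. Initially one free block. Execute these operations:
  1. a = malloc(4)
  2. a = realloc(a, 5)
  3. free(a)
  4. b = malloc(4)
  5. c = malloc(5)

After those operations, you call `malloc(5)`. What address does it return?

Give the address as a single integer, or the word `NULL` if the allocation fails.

Answer: 9

Derivation:
Op 1: a = malloc(4) -> a = 0; heap: [0-3 ALLOC][4-24 FREE]
Op 2: a = realloc(a, 5) -> a = 0; heap: [0-4 ALLOC][5-24 FREE]
Op 3: free(a) -> (freed a); heap: [0-24 FREE]
Op 4: b = malloc(4) -> b = 0; heap: [0-3 ALLOC][4-24 FREE]
Op 5: c = malloc(5) -> c = 4; heap: [0-3 ALLOC][4-8 ALLOC][9-24 FREE]
malloc(5): first-fit scan over [0-3 ALLOC][4-8 ALLOC][9-24 FREE] -> 9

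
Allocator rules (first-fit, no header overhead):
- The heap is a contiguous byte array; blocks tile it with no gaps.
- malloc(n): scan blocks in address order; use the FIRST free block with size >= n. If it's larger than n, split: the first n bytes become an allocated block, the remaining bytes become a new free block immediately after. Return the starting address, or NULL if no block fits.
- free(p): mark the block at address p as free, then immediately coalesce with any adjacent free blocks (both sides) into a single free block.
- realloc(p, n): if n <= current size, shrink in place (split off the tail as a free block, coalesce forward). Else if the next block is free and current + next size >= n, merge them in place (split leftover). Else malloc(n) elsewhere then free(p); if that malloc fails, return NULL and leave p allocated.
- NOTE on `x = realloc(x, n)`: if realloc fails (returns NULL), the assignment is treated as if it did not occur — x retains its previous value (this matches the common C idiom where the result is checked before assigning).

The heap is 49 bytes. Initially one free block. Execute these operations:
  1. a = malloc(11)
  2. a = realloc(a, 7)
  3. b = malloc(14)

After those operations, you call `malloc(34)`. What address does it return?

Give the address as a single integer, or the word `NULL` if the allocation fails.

Answer: NULL

Derivation:
Op 1: a = malloc(11) -> a = 0; heap: [0-10 ALLOC][11-48 FREE]
Op 2: a = realloc(a, 7) -> a = 0; heap: [0-6 ALLOC][7-48 FREE]
Op 3: b = malloc(14) -> b = 7; heap: [0-6 ALLOC][7-20 ALLOC][21-48 FREE]
malloc(34): first-fit scan over [0-6 ALLOC][7-20 ALLOC][21-48 FREE] -> NULL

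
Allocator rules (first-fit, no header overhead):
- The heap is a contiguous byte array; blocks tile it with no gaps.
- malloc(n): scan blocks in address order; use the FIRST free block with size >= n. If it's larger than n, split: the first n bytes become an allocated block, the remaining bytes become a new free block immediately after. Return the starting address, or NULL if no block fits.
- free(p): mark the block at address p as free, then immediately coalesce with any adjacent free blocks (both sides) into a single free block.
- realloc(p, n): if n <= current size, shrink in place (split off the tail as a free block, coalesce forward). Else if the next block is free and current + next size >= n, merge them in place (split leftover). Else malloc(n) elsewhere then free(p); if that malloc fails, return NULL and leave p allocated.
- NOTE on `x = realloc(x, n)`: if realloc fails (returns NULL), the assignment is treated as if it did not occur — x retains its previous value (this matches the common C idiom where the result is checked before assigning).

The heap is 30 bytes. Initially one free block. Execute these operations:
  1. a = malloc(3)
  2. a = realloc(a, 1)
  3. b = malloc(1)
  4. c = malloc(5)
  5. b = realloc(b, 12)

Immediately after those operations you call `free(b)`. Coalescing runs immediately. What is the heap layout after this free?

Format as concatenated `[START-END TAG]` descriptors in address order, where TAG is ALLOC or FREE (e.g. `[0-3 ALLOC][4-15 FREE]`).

Answer: [0-0 ALLOC][1-1 FREE][2-6 ALLOC][7-29 FREE]

Derivation:
Op 1: a = malloc(3) -> a = 0; heap: [0-2 ALLOC][3-29 FREE]
Op 2: a = realloc(a, 1) -> a = 0; heap: [0-0 ALLOC][1-29 FREE]
Op 3: b = malloc(1) -> b = 1; heap: [0-0 ALLOC][1-1 ALLOC][2-29 FREE]
Op 4: c = malloc(5) -> c = 2; heap: [0-0 ALLOC][1-1 ALLOC][2-6 ALLOC][7-29 FREE]
Op 5: b = realloc(b, 12) -> b = 7; heap: [0-0 ALLOC][1-1 FREE][2-6 ALLOC][7-18 ALLOC][19-29 FREE]
free(b): b = 7 -> block [7-18 ALLOC]; mark free, coalesce with adjacent free neighbors -> [0-0 ALLOC][1-1 FREE][2-6 ALLOC][7-29 FREE]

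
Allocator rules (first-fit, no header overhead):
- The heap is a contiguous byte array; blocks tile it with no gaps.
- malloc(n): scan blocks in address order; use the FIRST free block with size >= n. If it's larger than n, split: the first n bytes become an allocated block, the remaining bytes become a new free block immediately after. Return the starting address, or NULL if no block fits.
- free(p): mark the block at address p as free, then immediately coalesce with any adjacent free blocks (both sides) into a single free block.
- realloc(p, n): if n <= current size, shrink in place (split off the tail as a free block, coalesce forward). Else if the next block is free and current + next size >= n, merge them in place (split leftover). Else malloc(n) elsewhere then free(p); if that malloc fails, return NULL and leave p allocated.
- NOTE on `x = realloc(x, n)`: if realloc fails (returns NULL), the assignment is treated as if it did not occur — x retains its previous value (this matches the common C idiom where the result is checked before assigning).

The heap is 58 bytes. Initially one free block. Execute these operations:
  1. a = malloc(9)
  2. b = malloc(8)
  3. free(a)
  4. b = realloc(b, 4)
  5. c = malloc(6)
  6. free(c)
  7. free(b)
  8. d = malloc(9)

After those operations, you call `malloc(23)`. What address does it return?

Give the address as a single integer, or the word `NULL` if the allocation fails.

Answer: 9

Derivation:
Op 1: a = malloc(9) -> a = 0; heap: [0-8 ALLOC][9-57 FREE]
Op 2: b = malloc(8) -> b = 9; heap: [0-8 ALLOC][9-16 ALLOC][17-57 FREE]
Op 3: free(a) -> (freed a); heap: [0-8 FREE][9-16 ALLOC][17-57 FREE]
Op 4: b = realloc(b, 4) -> b = 9; heap: [0-8 FREE][9-12 ALLOC][13-57 FREE]
Op 5: c = malloc(6) -> c = 0; heap: [0-5 ALLOC][6-8 FREE][9-12 ALLOC][13-57 FREE]
Op 6: free(c) -> (freed c); heap: [0-8 FREE][9-12 ALLOC][13-57 FREE]
Op 7: free(b) -> (freed b); heap: [0-57 FREE]
Op 8: d = malloc(9) -> d = 0; heap: [0-8 ALLOC][9-57 FREE]
malloc(23): first-fit scan over [0-8 ALLOC][9-57 FREE] -> 9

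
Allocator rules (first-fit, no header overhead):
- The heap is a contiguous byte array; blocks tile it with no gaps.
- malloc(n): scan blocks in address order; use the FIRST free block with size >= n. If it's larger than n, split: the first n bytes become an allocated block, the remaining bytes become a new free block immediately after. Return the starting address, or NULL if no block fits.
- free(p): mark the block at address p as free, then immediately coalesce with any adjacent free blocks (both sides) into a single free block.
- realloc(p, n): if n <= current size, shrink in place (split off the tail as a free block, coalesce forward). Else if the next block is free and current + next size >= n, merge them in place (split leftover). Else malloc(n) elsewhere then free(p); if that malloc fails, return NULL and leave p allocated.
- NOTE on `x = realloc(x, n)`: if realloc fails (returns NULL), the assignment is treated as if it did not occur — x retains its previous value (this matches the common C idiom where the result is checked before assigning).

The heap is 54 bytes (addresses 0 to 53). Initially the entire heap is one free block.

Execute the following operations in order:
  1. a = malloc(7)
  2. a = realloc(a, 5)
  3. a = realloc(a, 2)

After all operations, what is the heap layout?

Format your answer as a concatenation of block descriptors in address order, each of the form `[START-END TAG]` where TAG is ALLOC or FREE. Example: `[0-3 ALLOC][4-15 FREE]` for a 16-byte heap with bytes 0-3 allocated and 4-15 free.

Op 1: a = malloc(7) -> a = 0; heap: [0-6 ALLOC][7-53 FREE]
Op 2: a = realloc(a, 5) -> a = 0; heap: [0-4 ALLOC][5-53 FREE]
Op 3: a = realloc(a, 2) -> a = 0; heap: [0-1 ALLOC][2-53 FREE]

Answer: [0-1 ALLOC][2-53 FREE]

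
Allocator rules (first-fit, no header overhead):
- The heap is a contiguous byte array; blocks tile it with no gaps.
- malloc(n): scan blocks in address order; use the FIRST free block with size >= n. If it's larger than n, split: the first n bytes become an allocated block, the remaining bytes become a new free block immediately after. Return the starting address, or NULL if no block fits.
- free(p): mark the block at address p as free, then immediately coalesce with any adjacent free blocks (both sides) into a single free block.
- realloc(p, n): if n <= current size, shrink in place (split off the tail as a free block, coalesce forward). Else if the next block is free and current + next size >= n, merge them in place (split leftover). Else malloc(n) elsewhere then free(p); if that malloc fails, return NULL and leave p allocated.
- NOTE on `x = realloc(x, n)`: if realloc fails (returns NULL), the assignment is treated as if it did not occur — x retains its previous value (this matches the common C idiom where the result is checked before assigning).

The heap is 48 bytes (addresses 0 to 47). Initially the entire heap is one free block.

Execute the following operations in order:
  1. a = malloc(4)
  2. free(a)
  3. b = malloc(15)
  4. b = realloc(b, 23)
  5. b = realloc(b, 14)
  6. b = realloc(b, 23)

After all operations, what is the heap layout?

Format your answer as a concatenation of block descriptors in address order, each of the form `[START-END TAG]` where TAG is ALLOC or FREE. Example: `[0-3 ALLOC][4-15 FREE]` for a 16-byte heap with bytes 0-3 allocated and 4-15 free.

Op 1: a = malloc(4) -> a = 0; heap: [0-3 ALLOC][4-47 FREE]
Op 2: free(a) -> (freed a); heap: [0-47 FREE]
Op 3: b = malloc(15) -> b = 0; heap: [0-14 ALLOC][15-47 FREE]
Op 4: b = realloc(b, 23) -> b = 0; heap: [0-22 ALLOC][23-47 FREE]
Op 5: b = realloc(b, 14) -> b = 0; heap: [0-13 ALLOC][14-47 FREE]
Op 6: b = realloc(b, 23) -> b = 0; heap: [0-22 ALLOC][23-47 FREE]

Answer: [0-22 ALLOC][23-47 FREE]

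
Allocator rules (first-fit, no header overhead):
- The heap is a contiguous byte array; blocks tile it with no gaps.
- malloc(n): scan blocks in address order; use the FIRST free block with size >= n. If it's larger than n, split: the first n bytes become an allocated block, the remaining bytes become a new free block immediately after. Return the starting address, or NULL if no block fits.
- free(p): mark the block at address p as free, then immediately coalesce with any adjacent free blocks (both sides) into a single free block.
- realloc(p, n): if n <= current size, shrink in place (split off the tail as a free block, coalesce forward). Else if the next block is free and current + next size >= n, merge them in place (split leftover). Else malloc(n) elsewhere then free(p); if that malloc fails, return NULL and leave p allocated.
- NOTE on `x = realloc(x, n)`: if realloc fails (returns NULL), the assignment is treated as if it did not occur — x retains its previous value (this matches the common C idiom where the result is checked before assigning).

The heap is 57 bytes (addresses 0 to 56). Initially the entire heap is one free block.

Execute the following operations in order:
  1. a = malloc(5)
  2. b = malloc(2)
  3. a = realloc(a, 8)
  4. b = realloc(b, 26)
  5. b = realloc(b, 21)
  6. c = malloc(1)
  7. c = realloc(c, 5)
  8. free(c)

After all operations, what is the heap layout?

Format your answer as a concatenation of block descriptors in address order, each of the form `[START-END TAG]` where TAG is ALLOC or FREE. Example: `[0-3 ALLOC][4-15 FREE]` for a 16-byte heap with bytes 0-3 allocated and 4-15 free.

Op 1: a = malloc(5) -> a = 0; heap: [0-4 ALLOC][5-56 FREE]
Op 2: b = malloc(2) -> b = 5; heap: [0-4 ALLOC][5-6 ALLOC][7-56 FREE]
Op 3: a = realloc(a, 8) -> a = 7; heap: [0-4 FREE][5-6 ALLOC][7-14 ALLOC][15-56 FREE]
Op 4: b = realloc(b, 26) -> b = 15; heap: [0-6 FREE][7-14 ALLOC][15-40 ALLOC][41-56 FREE]
Op 5: b = realloc(b, 21) -> b = 15; heap: [0-6 FREE][7-14 ALLOC][15-35 ALLOC][36-56 FREE]
Op 6: c = malloc(1) -> c = 0; heap: [0-0 ALLOC][1-6 FREE][7-14 ALLOC][15-35 ALLOC][36-56 FREE]
Op 7: c = realloc(c, 5) -> c = 0; heap: [0-4 ALLOC][5-6 FREE][7-14 ALLOC][15-35 ALLOC][36-56 FREE]
Op 8: free(c) -> (freed c); heap: [0-6 FREE][7-14 ALLOC][15-35 ALLOC][36-56 FREE]

Answer: [0-6 FREE][7-14 ALLOC][15-35 ALLOC][36-56 FREE]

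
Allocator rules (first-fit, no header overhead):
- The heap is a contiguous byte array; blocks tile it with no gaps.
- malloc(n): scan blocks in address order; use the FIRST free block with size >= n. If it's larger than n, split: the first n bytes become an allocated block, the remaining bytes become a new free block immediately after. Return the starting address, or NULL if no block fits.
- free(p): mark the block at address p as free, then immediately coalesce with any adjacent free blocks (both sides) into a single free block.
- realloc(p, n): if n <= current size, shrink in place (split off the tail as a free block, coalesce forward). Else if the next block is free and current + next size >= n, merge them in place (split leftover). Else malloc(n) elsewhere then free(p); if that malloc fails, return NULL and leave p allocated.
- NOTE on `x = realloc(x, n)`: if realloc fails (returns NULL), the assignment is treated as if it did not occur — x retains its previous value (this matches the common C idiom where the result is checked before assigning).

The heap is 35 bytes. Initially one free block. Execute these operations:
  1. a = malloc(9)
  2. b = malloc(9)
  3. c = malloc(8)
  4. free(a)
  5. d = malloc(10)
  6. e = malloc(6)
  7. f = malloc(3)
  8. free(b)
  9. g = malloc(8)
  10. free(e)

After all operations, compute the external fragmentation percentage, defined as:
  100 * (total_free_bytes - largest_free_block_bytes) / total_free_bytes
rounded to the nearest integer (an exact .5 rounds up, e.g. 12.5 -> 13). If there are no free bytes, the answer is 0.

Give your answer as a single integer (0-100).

Op 1: a = malloc(9) -> a = 0; heap: [0-8 ALLOC][9-34 FREE]
Op 2: b = malloc(9) -> b = 9; heap: [0-8 ALLOC][9-17 ALLOC][18-34 FREE]
Op 3: c = malloc(8) -> c = 18; heap: [0-8 ALLOC][9-17 ALLOC][18-25 ALLOC][26-34 FREE]
Op 4: free(a) -> (freed a); heap: [0-8 FREE][9-17 ALLOC][18-25 ALLOC][26-34 FREE]
Op 5: d = malloc(10) -> d = NULL; heap: [0-8 FREE][9-17 ALLOC][18-25 ALLOC][26-34 FREE]
Op 6: e = malloc(6) -> e = 0; heap: [0-5 ALLOC][6-8 FREE][9-17 ALLOC][18-25 ALLOC][26-34 FREE]
Op 7: f = malloc(3) -> f = 6; heap: [0-5 ALLOC][6-8 ALLOC][9-17 ALLOC][18-25 ALLOC][26-34 FREE]
Op 8: free(b) -> (freed b); heap: [0-5 ALLOC][6-8 ALLOC][9-17 FREE][18-25 ALLOC][26-34 FREE]
Op 9: g = malloc(8) -> g = 9; heap: [0-5 ALLOC][6-8 ALLOC][9-16 ALLOC][17-17 FREE][18-25 ALLOC][26-34 FREE]
Op 10: free(e) -> (freed e); heap: [0-5 FREE][6-8 ALLOC][9-16 ALLOC][17-17 FREE][18-25 ALLOC][26-34 FREE]
Free blocks: [6 1 9] total_free=16 largest=9 -> 100*(16-9)/16 = 700/16 = 43.75 -> rounds to 44

Answer: 44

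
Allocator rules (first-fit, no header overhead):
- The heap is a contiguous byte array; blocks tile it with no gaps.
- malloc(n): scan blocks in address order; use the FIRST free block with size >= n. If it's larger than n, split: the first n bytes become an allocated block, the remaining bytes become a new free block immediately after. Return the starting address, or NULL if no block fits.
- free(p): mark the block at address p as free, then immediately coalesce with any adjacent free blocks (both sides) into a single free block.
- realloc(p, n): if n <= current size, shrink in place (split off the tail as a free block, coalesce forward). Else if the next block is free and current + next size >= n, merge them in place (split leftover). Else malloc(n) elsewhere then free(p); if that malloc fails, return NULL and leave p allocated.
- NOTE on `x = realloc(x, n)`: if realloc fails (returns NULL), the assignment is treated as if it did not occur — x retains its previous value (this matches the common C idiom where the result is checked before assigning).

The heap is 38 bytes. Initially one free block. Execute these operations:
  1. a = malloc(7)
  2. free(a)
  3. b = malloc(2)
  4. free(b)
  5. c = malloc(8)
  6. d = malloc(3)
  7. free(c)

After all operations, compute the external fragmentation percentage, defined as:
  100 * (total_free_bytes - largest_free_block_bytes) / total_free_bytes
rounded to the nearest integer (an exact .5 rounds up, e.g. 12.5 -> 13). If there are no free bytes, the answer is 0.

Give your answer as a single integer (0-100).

Answer: 23

Derivation:
Op 1: a = malloc(7) -> a = 0; heap: [0-6 ALLOC][7-37 FREE]
Op 2: free(a) -> (freed a); heap: [0-37 FREE]
Op 3: b = malloc(2) -> b = 0; heap: [0-1 ALLOC][2-37 FREE]
Op 4: free(b) -> (freed b); heap: [0-37 FREE]
Op 5: c = malloc(8) -> c = 0; heap: [0-7 ALLOC][8-37 FREE]
Op 6: d = malloc(3) -> d = 8; heap: [0-7 ALLOC][8-10 ALLOC][11-37 FREE]
Op 7: free(c) -> (freed c); heap: [0-7 FREE][8-10 ALLOC][11-37 FREE]
Free blocks: [8 27] total_free=35 largest=27 -> 100*(35-27)/35 = 800/35 ≈ 22.857 -> rounds to 23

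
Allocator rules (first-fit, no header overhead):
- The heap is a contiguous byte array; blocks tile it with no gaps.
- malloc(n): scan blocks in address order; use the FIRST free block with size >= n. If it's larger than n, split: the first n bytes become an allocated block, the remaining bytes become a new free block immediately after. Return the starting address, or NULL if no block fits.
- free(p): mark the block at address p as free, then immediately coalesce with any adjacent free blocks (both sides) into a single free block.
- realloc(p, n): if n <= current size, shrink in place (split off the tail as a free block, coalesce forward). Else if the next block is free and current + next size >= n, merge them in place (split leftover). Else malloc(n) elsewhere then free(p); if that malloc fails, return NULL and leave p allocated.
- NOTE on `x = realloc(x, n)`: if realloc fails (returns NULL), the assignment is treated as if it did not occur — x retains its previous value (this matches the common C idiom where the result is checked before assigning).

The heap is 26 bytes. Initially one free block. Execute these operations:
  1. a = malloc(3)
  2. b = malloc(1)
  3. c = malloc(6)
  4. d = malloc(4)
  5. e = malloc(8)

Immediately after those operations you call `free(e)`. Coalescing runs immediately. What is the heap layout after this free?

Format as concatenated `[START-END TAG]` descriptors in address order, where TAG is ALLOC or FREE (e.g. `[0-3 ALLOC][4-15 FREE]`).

Answer: [0-2 ALLOC][3-3 ALLOC][4-9 ALLOC][10-13 ALLOC][14-25 FREE]

Derivation:
Op 1: a = malloc(3) -> a = 0; heap: [0-2 ALLOC][3-25 FREE]
Op 2: b = malloc(1) -> b = 3; heap: [0-2 ALLOC][3-3 ALLOC][4-25 FREE]
Op 3: c = malloc(6) -> c = 4; heap: [0-2 ALLOC][3-3 ALLOC][4-9 ALLOC][10-25 FREE]
Op 4: d = malloc(4) -> d = 10; heap: [0-2 ALLOC][3-3 ALLOC][4-9 ALLOC][10-13 ALLOC][14-25 FREE]
Op 5: e = malloc(8) -> e = 14; heap: [0-2 ALLOC][3-3 ALLOC][4-9 ALLOC][10-13 ALLOC][14-21 ALLOC][22-25 FREE]
free(e): e = 14 -> block [14-21 ALLOC]; mark free, coalesce with adjacent free neighbors -> [0-2 ALLOC][3-3 ALLOC][4-9 ALLOC][10-13 ALLOC][14-25 FREE]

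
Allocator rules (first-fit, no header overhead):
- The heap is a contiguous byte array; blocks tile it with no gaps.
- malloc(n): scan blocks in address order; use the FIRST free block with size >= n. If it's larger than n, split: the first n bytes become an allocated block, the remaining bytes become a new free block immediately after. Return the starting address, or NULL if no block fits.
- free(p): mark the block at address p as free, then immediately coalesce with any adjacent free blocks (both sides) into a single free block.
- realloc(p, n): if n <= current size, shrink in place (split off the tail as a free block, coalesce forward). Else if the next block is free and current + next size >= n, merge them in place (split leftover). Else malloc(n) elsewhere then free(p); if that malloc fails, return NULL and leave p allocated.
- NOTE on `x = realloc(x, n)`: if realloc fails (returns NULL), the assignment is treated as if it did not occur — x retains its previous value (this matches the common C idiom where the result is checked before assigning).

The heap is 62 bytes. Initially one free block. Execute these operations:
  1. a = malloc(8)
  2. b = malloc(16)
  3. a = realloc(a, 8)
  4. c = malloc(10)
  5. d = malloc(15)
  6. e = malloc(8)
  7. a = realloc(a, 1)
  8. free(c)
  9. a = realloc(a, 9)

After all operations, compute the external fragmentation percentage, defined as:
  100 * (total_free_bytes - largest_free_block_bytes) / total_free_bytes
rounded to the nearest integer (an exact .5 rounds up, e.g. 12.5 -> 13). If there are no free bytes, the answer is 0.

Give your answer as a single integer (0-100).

Op 1: a = malloc(8) -> a = 0; heap: [0-7 ALLOC][8-61 FREE]
Op 2: b = malloc(16) -> b = 8; heap: [0-7 ALLOC][8-23 ALLOC][24-61 FREE]
Op 3: a = realloc(a, 8) -> a = 0; heap: [0-7 ALLOC][8-23 ALLOC][24-61 FREE]
Op 4: c = malloc(10) -> c = 24; heap: [0-7 ALLOC][8-23 ALLOC][24-33 ALLOC][34-61 FREE]
Op 5: d = malloc(15) -> d = 34; heap: [0-7 ALLOC][8-23 ALLOC][24-33 ALLOC][34-48 ALLOC][49-61 FREE]
Op 6: e = malloc(8) -> e = 49; heap: [0-7 ALLOC][8-23 ALLOC][24-33 ALLOC][34-48 ALLOC][49-56 ALLOC][57-61 FREE]
Op 7: a = realloc(a, 1) -> a = 0; heap: [0-0 ALLOC][1-7 FREE][8-23 ALLOC][24-33 ALLOC][34-48 ALLOC][49-56 ALLOC][57-61 FREE]
Op 8: free(c) -> (freed c); heap: [0-0 ALLOC][1-7 FREE][8-23 ALLOC][24-33 FREE][34-48 ALLOC][49-56 ALLOC][57-61 FREE]
Op 9: a = realloc(a, 9) -> a = 24; heap: [0-7 FREE][8-23 ALLOC][24-32 ALLOC][33-33 FREE][34-48 ALLOC][49-56 ALLOC][57-61 FREE]
Free blocks: [8 1 5] total_free=14 largest=8 -> 100*(14-8)/14 = 600/14 ≈ 42.857 -> rounds to 43

Answer: 43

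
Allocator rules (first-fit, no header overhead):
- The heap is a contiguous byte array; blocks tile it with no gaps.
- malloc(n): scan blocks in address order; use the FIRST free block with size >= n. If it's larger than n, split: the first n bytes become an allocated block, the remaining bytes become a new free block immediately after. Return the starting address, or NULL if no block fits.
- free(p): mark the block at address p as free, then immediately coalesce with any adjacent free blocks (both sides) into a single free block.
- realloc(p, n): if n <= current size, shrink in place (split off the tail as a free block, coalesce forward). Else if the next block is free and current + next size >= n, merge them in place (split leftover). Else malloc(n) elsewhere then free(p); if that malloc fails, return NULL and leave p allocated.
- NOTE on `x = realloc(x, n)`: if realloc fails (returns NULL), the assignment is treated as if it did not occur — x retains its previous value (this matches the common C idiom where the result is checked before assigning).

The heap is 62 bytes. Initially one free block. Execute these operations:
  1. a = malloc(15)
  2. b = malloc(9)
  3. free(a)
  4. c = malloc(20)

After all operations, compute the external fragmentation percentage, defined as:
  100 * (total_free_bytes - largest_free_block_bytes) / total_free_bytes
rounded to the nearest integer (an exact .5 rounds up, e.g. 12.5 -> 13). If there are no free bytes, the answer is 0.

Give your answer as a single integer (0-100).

Answer: 45

Derivation:
Op 1: a = malloc(15) -> a = 0; heap: [0-14 ALLOC][15-61 FREE]
Op 2: b = malloc(9) -> b = 15; heap: [0-14 ALLOC][15-23 ALLOC][24-61 FREE]
Op 3: free(a) -> (freed a); heap: [0-14 FREE][15-23 ALLOC][24-61 FREE]
Op 4: c = malloc(20) -> c = 24; heap: [0-14 FREE][15-23 ALLOC][24-43 ALLOC][44-61 FREE]
Free blocks: [15 18] total_free=33 largest=18 -> 100*(33-18)/33 = 1500/33 ≈ 45.455 -> rounds to 45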